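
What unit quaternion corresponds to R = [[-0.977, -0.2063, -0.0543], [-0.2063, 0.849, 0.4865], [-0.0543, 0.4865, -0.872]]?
-0.1073i + 0.9615j + 0.253k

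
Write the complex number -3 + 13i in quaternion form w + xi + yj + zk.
-3 + 13i + 0j + 0k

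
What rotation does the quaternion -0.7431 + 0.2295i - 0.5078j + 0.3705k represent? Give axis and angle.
axis = (0.343, -0.7588, 0.5537), θ = 276°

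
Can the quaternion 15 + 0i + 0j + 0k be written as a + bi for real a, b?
Yes. The quaternion 15 has j- and k-coefficients y = z = 0, so it lies in the complex subalgebra spanned by 1 and i.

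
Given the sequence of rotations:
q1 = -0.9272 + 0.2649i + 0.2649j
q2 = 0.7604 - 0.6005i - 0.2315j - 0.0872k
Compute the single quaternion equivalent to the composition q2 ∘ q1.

q2 · q1 = -0.4846 + 0.7813i + 0.393j - 0.0169k
-0.4846 + 0.7813i + 0.393j - 0.0169k


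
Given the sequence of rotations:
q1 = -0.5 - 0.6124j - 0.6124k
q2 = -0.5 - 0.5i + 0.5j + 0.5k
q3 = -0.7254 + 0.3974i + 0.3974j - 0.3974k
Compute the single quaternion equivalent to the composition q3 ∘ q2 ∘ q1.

q2 · q1 = 0.8624 + 0.25i - 0.25j + 0.3624k
q3 · q2 · q1 = -0.4816 + 0.206i + 0.2807j - 0.8043k
-0.4816 + 0.206i + 0.2807j - 0.8043k


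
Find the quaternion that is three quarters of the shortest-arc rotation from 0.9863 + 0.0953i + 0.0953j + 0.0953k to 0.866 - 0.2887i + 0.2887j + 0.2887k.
0.9173 - 0.1957i + 0.2452j + 0.2452k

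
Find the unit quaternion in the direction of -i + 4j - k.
-0.2357i + 0.9428j - 0.2357k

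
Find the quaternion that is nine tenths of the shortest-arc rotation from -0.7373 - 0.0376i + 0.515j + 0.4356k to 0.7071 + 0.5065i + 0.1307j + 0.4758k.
-0.7751 - 0.4891i - 0.0556j - 0.3961k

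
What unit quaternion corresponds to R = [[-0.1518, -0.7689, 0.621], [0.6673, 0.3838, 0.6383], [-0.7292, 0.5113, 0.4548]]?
0.6494 - 0.0489i + 0.5198j + 0.5529k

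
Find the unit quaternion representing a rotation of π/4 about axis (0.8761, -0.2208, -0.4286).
0.9239 + 0.3353i - 0.0845j - 0.164k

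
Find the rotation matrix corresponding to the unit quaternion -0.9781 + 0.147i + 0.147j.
[[0.9568, 0.0432, -0.2876], [0.0432, 0.9568, 0.2876], [0.2876, -0.2876, 0.9136]]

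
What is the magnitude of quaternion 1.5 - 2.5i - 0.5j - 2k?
3.571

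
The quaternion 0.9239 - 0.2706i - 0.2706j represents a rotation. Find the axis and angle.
axis = (-√2/2, -√2/2, 0), θ = π/4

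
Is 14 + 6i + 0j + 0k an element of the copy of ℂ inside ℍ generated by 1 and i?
Yes. The quaternion 14 + 6i has j- and k-coefficients y = z = 0, so it lies in the complex subalgebra spanned by 1 and i.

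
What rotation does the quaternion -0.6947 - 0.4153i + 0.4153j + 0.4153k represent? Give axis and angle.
axis = (-√3/3, √3/3, √3/3), θ = 268°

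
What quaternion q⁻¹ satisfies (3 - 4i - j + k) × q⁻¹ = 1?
0.1111 + 0.1481i + 0.037j - 0.037k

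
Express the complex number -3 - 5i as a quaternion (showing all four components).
-3 - 5i + 0j + 0k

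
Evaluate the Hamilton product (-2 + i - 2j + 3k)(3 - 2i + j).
-2 + 4i - 14j + 6k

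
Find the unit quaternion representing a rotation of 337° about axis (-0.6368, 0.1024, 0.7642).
-0.9799 - 0.127i + 0.0204j + 0.1524k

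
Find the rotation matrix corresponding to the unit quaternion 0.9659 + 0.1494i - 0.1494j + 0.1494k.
[[0.9107, -0.3333, -0.244], [0.244, 0.9107, -0.3333], [0.3333, 0.244, 0.9107]]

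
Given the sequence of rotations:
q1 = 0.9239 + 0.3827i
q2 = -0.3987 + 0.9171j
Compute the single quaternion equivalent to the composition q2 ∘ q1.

q2 · q1 = -0.3684 - 0.1526i + 0.8473j - 0.351k
-0.3684 - 0.1526i + 0.8473j - 0.351k


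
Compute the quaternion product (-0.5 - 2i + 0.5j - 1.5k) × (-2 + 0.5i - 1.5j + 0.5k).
3.5 + 1.75i + 5.5k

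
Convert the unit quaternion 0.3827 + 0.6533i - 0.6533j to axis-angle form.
axis = (√2/2, -√2/2, 0), θ = 3π/4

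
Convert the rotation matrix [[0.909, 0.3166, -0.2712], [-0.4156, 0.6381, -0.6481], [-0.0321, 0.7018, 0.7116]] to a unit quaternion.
0.9026 + 0.3739i - 0.0662j - 0.2028k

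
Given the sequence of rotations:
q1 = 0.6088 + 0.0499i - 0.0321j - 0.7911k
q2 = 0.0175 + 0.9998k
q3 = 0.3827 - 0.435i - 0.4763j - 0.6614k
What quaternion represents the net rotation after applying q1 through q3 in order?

q2 · q1 = 0.8016 + 0.033i + 0.0493j + 0.5948k
q3 · q2 · q1 = 0.738 - 0.5868i - 0.126j - 0.3083k
0.738 - 0.5868i - 0.126j - 0.3083k


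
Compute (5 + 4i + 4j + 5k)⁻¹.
0.061 - 0.0488i - 0.0488j - 0.061k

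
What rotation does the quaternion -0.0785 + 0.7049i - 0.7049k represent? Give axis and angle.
axis = (√2/2, 0, -√2/2), θ = 189°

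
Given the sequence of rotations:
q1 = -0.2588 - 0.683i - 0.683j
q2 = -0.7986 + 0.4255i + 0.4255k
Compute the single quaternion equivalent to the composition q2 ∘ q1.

q2 · q1 = 0.4973 + 0.7259i + 0.2548j - 0.4007k
0.4973 + 0.7259i + 0.2548j - 0.4007k


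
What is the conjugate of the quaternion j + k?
-j - k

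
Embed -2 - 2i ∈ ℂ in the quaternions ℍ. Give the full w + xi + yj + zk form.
-2 - 2i + 0j + 0k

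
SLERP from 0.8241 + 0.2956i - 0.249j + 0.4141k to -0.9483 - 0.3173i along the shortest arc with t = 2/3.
0.9329 + 0.319i - 0.0862j + 0.1434k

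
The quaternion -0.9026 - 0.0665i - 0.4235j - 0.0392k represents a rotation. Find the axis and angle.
axis = (-0.1545, -0.9838, -0.0911), θ = 309°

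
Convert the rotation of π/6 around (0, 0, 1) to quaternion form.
0.9659 + 0.2588k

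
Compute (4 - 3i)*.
4 + 3i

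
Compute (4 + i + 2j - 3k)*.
4 - i - 2j + 3k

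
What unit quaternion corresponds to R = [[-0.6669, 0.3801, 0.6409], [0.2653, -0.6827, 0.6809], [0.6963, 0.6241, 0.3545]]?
-0.0349 + 0.4066i + 0.3968j + 0.8222k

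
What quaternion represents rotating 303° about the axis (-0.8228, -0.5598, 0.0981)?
-0.8788 - 0.3926i - 0.2671j + 0.0468k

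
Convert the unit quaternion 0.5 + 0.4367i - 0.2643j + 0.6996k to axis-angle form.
axis = (0.5043, -0.3052, 0.8078), θ = 2π/3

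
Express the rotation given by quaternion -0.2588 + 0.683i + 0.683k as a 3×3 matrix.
[[0.067, 0.3535, 0.933], [-0.3535, -0.866, 0.3535], [0.933, -0.3535, 0.067]]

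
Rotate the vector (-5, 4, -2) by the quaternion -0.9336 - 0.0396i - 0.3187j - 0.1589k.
(-6.033, 2.121, 2.026)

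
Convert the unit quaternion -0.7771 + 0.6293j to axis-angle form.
axis = (0, 1, 0), θ = 282°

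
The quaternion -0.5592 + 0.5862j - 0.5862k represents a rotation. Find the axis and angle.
axis = (0, √2/2, -√2/2), θ = 248°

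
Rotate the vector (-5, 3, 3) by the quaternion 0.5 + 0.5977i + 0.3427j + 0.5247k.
(1.492, -6.181, 1.601)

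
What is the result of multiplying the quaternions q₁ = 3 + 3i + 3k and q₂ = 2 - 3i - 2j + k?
12 + 3i - 18j + 3k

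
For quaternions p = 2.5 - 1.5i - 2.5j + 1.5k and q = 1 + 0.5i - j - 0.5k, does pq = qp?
No: pq = 1.5 + 2.5i - 5j + 3k ≠ 1.5 - 3i - 5j - 2.5k = qp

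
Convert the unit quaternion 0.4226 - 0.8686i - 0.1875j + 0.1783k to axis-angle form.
axis = (-0.9584, -0.2069, 0.1967), θ = 130°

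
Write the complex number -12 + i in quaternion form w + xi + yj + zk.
-12 + i + 0j + 0k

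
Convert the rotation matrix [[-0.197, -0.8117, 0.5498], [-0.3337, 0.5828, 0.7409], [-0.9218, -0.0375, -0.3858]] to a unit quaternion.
0.5 - 0.3892i + 0.7358j + 0.239k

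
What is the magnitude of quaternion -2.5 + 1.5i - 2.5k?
3.841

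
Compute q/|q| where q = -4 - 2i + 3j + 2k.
-0.6963 - 0.3482i + 0.5222j + 0.3482k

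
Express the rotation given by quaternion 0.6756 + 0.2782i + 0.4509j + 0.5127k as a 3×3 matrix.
[[0.0677, -0.4419, 0.8945], [0.9436, 0.3195, 0.0864], [-0.324, 0.8383, 0.4386]]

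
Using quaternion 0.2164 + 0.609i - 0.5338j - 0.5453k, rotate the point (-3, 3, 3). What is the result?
(-3.434, 2.605, 2.902)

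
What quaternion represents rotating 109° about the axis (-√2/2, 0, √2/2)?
0.5807 - 0.5757i + 0.5757k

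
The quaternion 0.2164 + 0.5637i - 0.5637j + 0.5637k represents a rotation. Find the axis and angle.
axis = (√3/3, -√3/3, √3/3), θ = 155°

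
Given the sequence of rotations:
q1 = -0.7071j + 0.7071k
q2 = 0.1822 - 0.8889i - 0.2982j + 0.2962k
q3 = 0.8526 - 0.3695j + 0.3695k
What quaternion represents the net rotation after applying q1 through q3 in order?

q2 · q1 = -0.4203 - 0.0014i + 0.4997j + 0.7574k
q3 · q2 · q1 = -0.4536 - 0.4657i + 0.5808j + 0.4899k
-0.4536 - 0.4657i + 0.5808j + 0.4899k


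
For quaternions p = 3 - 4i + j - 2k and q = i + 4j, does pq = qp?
No: pq = 11i + 10j - 17k ≠ -5i + 14j + 17k = qp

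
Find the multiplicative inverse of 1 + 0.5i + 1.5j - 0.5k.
0.2667 - 0.1333i - 0.4j + 0.1333k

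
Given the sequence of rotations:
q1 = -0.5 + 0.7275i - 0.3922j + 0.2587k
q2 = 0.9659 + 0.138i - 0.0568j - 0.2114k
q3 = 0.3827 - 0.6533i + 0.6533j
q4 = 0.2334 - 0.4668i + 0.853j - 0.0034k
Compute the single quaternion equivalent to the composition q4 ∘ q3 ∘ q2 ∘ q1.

q2 · q1 = -0.5509 + 0.5361i - 0.5399j + 0.3428k
q3 · q2 · q1 = 0.4921 + 0.789i - 0.3426j + 0.1337k
q4 · q3 · q2 · q1 = 0.7759 + 0.0673i + 0.3995j - 0.4836k
0.7759 + 0.0673i + 0.3995j - 0.4836k


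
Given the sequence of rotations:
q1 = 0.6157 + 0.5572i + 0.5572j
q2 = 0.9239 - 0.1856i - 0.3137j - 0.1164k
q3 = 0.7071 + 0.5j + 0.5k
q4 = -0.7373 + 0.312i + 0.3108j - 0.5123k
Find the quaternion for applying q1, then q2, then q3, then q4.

q2 · q1 = 0.8471 + 0.4654i + 0.2568j - 0.0003k
q3 · q2 · q1 = 0.4707 + 0.2005i + 0.8378j + 0.1906k
q4 · q3 · q2 · q1 = -0.5723 + 0.4875i - 0.6336j - 0.1826k
-0.5723 + 0.4875i - 0.6336j - 0.1826k


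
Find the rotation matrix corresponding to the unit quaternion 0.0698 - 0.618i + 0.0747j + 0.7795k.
[[-0.2264, -0.2011, -0.953], [0.0165, -0.9791, 0.2027], [-0.9739, 0.0302, 0.225]]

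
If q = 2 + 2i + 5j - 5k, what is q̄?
2 - 2i - 5j + 5k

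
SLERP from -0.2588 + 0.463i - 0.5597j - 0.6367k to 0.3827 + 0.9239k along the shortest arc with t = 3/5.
-0.3608 + 0.2037i - 0.2462j - 0.8762k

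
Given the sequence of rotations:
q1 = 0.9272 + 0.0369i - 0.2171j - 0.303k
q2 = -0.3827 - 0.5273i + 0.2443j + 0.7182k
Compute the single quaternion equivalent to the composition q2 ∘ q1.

q2 · q1 = -0.0647 - 0.4211i + 0.1763j + 0.8873k
-0.0647 - 0.4211i + 0.1763j + 0.8873k


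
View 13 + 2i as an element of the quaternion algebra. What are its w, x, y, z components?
13 + 2i + 0j + 0k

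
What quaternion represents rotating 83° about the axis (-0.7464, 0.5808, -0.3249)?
0.749 - 0.4946i + 0.3848j - 0.2153k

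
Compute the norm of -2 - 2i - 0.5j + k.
3.041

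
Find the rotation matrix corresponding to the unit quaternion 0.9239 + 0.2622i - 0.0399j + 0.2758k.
[[0.8447, -0.5305, 0.0709], [0.4887, 0.7104, -0.5065], [0.2184, 0.4625, 0.8593]]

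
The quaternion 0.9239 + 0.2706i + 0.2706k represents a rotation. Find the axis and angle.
axis = (√2/2, 0, √2/2), θ = π/4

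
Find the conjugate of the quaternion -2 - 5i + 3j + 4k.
-2 + 5i - 3j - 4k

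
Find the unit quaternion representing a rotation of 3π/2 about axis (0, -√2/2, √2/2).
-0.7071 - 0.5j + 0.5k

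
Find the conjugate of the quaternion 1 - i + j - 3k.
1 + i - j + 3k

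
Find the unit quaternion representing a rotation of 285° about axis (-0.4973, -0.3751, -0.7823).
-0.7934 - 0.3027i - 0.2283j - 0.4762k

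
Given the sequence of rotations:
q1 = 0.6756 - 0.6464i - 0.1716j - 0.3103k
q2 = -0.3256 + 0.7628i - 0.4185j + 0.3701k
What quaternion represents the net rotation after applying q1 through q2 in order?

q2 · q1 = 0.3161 + 0.9192i - 0.2294j - 0.0503k
0.3161 + 0.9192i - 0.2294j - 0.0503k


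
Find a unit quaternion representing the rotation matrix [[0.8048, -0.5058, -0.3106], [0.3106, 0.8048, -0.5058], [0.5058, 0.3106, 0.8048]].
0.9239 + 0.2209i - 0.2209j + 0.2209k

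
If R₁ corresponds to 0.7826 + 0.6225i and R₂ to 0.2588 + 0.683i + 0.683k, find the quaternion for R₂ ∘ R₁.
-0.2226 + 0.6956i + 0.4252j + 0.5345k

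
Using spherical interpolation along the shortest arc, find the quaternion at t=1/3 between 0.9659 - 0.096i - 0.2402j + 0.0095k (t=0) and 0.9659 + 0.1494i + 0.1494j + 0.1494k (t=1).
0.9919 - 0.0138i - 0.1121j + 0.0581k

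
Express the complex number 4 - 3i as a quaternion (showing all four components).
4 - 3i + 0j + 0k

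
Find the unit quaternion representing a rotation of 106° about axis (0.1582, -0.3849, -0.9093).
0.6018 + 0.1263i - 0.3074j - 0.7262k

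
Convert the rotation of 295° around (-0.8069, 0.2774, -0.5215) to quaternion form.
-0.8434 - 0.4335i + 0.149j - 0.2802k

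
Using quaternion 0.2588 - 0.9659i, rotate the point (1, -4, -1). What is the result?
(1, 2.964, 2.866)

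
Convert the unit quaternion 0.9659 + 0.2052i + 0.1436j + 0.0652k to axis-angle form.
axis = (0.7929, 0.5549, 0.2519), θ = π/6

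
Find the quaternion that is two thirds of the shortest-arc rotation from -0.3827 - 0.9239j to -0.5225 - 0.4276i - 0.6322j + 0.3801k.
-0.4999 - 0.2974i - 0.7692j + 0.2644k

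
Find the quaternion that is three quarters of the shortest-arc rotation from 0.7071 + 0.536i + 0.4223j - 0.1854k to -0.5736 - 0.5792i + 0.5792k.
0.6293 + 0.5883i + 0.1118j - 0.4954k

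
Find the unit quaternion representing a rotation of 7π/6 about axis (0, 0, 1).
-0.2588 + 0.9659k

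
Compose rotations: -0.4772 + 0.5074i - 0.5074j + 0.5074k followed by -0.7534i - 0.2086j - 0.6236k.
0.5928 - 0.0627i + 0.1654j + 0.7857k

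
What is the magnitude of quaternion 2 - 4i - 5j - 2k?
7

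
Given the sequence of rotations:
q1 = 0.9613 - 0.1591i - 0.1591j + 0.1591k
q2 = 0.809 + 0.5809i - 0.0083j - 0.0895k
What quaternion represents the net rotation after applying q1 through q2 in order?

q2 · q1 = 0.883 + 0.4141i - 0.2149j - 0.0511k
0.883 + 0.4141i - 0.2149j - 0.0511k


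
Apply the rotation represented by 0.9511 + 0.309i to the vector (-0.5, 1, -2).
(-0.5, 1.985, -1.03)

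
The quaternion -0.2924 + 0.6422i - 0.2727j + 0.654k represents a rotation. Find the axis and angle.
axis = (0.6715, -0.2852, 0.6839), θ = 214°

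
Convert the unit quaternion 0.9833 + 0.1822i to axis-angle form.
axis = (1, 0, 0), θ = 21°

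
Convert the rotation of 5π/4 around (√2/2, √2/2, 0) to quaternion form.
-0.3827 + 0.6533i + 0.6533j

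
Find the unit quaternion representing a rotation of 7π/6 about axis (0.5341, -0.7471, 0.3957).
-0.2588 + 0.5159i - 0.7216j + 0.3822k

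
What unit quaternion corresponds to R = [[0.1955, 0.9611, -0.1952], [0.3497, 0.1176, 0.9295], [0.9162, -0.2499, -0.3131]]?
-0.5 + 0.5897i + 0.5557j + 0.3057k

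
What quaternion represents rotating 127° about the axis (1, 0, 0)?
0.4462 + 0.8949i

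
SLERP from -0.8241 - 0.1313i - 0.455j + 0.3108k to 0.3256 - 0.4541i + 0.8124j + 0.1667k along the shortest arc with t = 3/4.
-0.5081 + 0.33i - 0.7944j - 0.0435k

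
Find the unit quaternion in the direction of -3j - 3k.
-0.7071j - 0.7071k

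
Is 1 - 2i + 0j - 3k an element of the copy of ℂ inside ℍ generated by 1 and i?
No. The quaternion 1 - 2i - 3k has j-coefficient y = 0 and k-coefficient z = -3, not both zero, so it does not lie in the complex subalgebra spanned by 1 and i.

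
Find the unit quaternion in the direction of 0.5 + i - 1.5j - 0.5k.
0.2582 + 0.5164i - 0.7746j - 0.2582k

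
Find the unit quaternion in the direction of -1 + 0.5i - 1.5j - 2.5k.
-0.3203 + 0.1601i - 0.4804j - 0.8006k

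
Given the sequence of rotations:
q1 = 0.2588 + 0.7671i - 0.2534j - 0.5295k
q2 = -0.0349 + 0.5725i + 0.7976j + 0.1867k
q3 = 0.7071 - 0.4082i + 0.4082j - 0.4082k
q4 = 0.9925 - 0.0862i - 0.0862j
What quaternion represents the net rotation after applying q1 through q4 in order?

q2 · q1 = -0.1472 - 0.2536i + 0.6616j - 0.6901k
q3 · q2 · q1 = -0.7594 - 0.1309i + 0.2296j - 0.5944k
q4 · q3 · q2 · q1 = -0.7452 - 0.0132i + 0.2421j - 0.621k
-0.7452 - 0.0132i + 0.2421j - 0.621k


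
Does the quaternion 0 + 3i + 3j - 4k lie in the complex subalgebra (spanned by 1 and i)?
No. The quaternion 3i + 3j - 4k has j-coefficient y = 3 and k-coefficient z = -4, not both zero, so it does not lie in the complex subalgebra spanned by 1 and i.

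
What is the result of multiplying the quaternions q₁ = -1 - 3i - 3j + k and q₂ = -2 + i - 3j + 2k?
-6 + 2i + 16j + 8k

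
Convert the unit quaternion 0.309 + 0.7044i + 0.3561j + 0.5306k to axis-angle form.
axis = (0.7406, 0.3744, 0.5579), θ = 144°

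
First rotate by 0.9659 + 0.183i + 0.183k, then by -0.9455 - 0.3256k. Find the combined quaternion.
-0.8537 - 0.173i - 0.0596j - 0.4875k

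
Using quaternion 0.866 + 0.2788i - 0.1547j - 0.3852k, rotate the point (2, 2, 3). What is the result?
(1.024, -1.502, 3.7)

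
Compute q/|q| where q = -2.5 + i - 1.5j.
-0.8111 + 0.3244i - 0.4867j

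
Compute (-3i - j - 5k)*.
3i + j + 5k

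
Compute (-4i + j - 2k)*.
4i - j + 2k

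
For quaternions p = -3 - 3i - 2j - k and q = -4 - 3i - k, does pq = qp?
No: pq = 2 + 23i + 8j + k ≠ 2 + 19i + 8j + 13k = qp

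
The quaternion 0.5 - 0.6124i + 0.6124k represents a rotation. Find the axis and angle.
axis = (-√2/2, 0, √2/2), θ = 2π/3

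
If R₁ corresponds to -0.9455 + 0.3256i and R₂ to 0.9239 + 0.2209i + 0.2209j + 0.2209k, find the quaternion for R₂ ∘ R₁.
-0.9455 + 0.092i - 0.1369j - 0.2808k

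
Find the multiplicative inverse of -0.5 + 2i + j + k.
-0.08 - 0.32i - 0.16j - 0.16k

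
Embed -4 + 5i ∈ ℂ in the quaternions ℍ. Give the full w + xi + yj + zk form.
-4 + 5i + 0j + 0k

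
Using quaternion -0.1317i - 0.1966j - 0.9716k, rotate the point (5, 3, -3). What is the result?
(-5.439, -3.655, -0.238)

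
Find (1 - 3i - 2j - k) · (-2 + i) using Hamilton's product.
1 + 7i + 3j + 4k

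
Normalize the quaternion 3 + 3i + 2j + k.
0.6255 + 0.6255i + 0.417j + 0.2085k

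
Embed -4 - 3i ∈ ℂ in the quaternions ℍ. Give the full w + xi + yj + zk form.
-4 - 3i + 0j + 0k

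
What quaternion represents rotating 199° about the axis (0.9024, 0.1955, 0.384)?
-0.165 + 0.89i + 0.1928j + 0.3787k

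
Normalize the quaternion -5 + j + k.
-0.9623 + 0.1925j + 0.1925k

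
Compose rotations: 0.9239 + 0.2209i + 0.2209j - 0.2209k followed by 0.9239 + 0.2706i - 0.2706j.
0.8536 + 0.5139i + 0.0139j - 0.0845k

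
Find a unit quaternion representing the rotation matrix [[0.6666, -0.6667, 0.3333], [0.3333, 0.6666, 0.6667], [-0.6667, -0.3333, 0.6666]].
0.866 - 0.2887i + 0.2887j + 0.2887k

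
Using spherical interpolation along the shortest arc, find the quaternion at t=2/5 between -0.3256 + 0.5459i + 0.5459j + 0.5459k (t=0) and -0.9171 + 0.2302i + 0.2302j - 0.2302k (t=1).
-0.6693 + 0.4901i + 0.4901j + 0.2676k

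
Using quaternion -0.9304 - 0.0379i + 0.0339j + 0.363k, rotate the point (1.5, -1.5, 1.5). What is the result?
(-0.044, -2.186, 1.403)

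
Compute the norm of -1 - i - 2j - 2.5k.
3.5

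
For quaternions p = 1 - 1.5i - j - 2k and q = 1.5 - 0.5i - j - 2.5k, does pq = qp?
No: pq = -5.25 - 2.25i - 5.25j - 4.5k ≠ -5.25 - 3.25i + 0.25j - 6.5k = qp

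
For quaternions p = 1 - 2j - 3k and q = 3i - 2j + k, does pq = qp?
No: pq = -1 - 5i - 11j + 7k ≠ -1 + 11i + 7j - 5k = qp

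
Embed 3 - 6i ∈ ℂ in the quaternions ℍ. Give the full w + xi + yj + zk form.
3 - 6i + 0j + 0k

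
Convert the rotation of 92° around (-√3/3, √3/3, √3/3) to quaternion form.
0.6947 - 0.4153i + 0.4153j + 0.4153k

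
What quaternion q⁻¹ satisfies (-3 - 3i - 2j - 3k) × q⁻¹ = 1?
-0.0968 + 0.0968i + 0.0645j + 0.0968k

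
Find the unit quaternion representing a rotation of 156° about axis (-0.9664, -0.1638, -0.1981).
0.2079 - 0.9453i - 0.1602j - 0.1938k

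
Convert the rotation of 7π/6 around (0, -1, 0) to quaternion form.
-0.2588 - 0.9659j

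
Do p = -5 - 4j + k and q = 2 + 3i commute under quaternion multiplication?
No: pq = -10 - 15i - 5j + 14k ≠ -10 - 15i - 11j - 10k = qp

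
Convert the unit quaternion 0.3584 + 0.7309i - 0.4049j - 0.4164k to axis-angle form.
axis = (0.7829, -0.4337, -0.446), θ = 138°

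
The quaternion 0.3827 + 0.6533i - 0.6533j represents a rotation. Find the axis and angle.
axis = (√2/2, -√2/2, 0), θ = 3π/4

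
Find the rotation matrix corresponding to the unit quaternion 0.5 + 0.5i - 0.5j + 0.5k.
[[0, -1, 0], [0, 0, -1], [1, 0, 0]]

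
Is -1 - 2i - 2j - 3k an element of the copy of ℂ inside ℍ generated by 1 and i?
No. The quaternion -1 - 2i - 2j - 3k has j-coefficient y = -2 and k-coefficient z = -3, not both zero, so it does not lie in the complex subalgebra spanned by 1 and i.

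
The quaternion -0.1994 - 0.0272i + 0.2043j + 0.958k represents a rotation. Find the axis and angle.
axis = (-0.0278, 0.2085, 0.9776), θ = 203°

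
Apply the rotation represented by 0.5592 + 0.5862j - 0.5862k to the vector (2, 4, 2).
(3.185, -1.435, -3.435)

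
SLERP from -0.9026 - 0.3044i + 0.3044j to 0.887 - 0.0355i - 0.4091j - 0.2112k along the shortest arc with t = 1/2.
-0.9146 - 0.1374i + 0.3646j + 0.1079k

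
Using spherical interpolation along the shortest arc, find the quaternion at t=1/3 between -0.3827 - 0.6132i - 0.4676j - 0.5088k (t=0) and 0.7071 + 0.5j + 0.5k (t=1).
-0.5219 - 0.4288i - 0.5068j - 0.5356k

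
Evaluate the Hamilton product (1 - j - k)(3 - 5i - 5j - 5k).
-7 - 5i - 3j - 13k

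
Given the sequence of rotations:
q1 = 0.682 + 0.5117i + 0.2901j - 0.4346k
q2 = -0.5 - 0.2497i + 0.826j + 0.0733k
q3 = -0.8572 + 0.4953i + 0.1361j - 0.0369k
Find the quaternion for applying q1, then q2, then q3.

q2 · q1 = -0.421 - 0.8064i + 0.3473j - 0.2278k
q3 · q2 · q1 = 0.7046 + 0.4645i - 0.2124j + 0.4926k
0.7046 + 0.4645i - 0.2124j + 0.4926k


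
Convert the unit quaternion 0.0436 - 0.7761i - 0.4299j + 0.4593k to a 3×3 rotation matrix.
[[0.2085, 0.6272, -0.7504], [0.7073, -0.6266, -0.3272], [-0.6754, -0.4626, -0.5743]]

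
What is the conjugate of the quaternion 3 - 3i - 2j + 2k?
3 + 3i + 2j - 2k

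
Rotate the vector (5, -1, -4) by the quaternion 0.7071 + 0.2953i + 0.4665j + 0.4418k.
(-2.461, 4.088, -4.385)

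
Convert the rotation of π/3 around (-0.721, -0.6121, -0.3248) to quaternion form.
0.866 - 0.3605i - 0.306j - 0.1624k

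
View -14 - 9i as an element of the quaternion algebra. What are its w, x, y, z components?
-14 - 9i + 0j + 0k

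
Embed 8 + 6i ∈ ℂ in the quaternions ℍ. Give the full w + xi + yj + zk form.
8 + 6i + 0j + 0k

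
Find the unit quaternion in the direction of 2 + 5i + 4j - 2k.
0.2857 + 0.7143i + 0.5714j - 0.2857k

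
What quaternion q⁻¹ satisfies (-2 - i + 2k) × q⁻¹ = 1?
-0.2222 + 0.1111i - 0.2222k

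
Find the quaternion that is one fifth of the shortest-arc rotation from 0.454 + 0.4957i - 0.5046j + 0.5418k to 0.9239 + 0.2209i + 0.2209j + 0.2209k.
0.6056 + 0.475i - 0.3782j + 0.5143k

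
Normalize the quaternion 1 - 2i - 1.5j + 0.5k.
0.3651 - 0.7303i - 0.5477j + 0.1826k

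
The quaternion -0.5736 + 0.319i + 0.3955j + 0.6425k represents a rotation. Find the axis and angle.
axis = (0.3894, 0.4828, 0.7844), θ = 250°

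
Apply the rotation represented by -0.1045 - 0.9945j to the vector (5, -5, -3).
(-5.514, -5, 1.895)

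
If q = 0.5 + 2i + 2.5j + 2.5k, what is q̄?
0.5 - 2i - 2.5j - 2.5k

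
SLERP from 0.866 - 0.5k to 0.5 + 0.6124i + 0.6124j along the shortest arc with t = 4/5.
0.6479 + 0.5315i + 0.5315j - 0.1235k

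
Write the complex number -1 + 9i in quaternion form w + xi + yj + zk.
-1 + 9i + 0j + 0k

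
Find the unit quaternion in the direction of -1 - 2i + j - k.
-0.378 - 0.7559i + 0.378j - 0.378k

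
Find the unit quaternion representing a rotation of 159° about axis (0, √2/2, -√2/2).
0.1822 + 0.6953j - 0.6953k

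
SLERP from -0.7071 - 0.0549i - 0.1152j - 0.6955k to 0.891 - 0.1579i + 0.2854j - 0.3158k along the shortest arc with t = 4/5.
-0.9477 + 0.1234i - 0.2761j + 0.1023k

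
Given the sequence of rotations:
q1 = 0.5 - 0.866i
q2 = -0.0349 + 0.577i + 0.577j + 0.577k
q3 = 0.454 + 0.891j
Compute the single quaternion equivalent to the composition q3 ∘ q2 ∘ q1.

q2 · q1 = 0.4822 + 0.3187i - 0.2112j + 0.7882k
q3 · q2 · q1 = 0.4071 + 0.847i + 0.3338j + 0.0739k
0.4071 + 0.847i + 0.3338j + 0.0739k


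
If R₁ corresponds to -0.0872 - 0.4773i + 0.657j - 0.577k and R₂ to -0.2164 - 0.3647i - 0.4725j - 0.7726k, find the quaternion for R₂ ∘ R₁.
-0.2906 + 0.9153i + 0.0574j - 0.2729k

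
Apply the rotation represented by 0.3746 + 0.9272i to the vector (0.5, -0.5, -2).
(0.5, 1.749, 1.091)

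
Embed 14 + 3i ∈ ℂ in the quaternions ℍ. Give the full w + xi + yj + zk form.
14 + 3i + 0j + 0k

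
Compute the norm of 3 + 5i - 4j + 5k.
√75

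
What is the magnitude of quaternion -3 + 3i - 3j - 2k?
√31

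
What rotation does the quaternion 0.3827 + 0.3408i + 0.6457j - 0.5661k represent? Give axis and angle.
axis = (0.3689, 0.6989, -0.6127), θ = 3π/4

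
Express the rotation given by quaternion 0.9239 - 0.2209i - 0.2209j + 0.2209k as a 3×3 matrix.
[[0.8048, -0.3106, -0.5058], [0.5058, 0.8048, 0.3106], [0.3106, -0.5058, 0.8048]]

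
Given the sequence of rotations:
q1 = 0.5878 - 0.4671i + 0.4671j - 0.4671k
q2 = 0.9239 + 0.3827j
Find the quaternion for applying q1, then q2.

q2 · q1 = 0.3643 - 0.6103i + 0.6565j - 0.2528k
0.3643 - 0.6103i + 0.6565j - 0.2528k


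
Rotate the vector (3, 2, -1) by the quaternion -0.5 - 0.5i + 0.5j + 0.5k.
(1, -3, 2)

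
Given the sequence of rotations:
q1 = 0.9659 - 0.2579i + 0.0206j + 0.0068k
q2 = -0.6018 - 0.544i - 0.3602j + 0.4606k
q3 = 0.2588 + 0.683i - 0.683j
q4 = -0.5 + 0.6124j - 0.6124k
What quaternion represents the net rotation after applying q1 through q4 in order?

q2 · q1 = -0.7173 - 0.3822i - 0.4754j + 0.3367k
q3 · q2 · q1 = -0.2493 - 0.8188i + 0.1369j - 0.4986k
q4 · q3 · q2 · q1 = -0.2645 + 0.1879i + 0.2803j + 0.9034k
-0.2645 + 0.1879i + 0.2803j + 0.9034k


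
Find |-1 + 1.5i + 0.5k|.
1.871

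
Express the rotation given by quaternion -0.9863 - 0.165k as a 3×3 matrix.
[[0.9456, -0.3255, 0], [0.3255, 0.9456, 0], [0, 0, 1]]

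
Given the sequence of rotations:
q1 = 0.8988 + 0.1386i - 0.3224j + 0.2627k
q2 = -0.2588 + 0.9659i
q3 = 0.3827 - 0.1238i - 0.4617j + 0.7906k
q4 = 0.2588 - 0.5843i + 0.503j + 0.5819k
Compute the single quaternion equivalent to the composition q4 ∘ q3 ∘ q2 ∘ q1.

q2 · q1 = -0.3665 + 0.8323i - 0.1703j - 0.3794k
q3 · q2 · q1 = 0.1841 + 0.6737i + 0.7151j - 0.0296k
q4 · q3 · q2 · q1 = 0.0988 - 0.3642i + 0.6524j - 0.6572k
0.0988 - 0.3642i + 0.6524j - 0.6572k


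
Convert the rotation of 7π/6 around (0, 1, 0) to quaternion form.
-0.2588 + 0.9659j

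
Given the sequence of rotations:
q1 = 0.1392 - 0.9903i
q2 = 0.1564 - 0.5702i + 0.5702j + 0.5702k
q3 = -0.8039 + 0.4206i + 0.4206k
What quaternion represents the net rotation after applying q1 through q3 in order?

q2 · q1 = -0.5429 - 0.2343i - 0.4853j + 0.644k
q3 · q2 · q1 = 0.2641 + 0.1641i + 0.0207j - 0.9502k
0.2641 + 0.1641i + 0.0207j - 0.9502k


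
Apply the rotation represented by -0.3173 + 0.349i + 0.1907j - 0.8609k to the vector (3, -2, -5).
(2.771, 4.024, -3.758)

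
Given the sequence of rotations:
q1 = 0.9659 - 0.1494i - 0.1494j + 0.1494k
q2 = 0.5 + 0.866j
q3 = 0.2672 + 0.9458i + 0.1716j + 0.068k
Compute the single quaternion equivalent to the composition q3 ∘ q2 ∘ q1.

q2 · q1 = 0.6123 + 0.0547i + 0.7618j + 0.2041k
q3 · q2 · q1 = -0.0327 + 0.577i + 0.1193j + 0.8073k
-0.0327 + 0.577i + 0.1193j + 0.8073k


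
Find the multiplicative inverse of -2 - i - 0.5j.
-0.381 + 0.1905i + 0.0952j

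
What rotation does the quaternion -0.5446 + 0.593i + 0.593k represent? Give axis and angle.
axis = (√2/2, 0, √2/2), θ = 246°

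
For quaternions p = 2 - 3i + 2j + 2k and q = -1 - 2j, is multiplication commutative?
No: pq = 2 + 7i - 6j + 4k ≠ 2 - i - 6j - 8k = qp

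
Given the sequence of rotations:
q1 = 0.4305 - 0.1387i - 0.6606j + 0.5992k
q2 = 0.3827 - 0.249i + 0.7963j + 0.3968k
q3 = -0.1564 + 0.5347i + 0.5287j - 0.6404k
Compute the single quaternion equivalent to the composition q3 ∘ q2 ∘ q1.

q2 · q1 = 0.4185 + 0.579i + 0.1842j + 0.6751k
q3 · q2 · q1 = -0.0401 + 0.6081i - 0.5393j - 0.5812k
-0.0401 + 0.6081i - 0.5393j - 0.5812k


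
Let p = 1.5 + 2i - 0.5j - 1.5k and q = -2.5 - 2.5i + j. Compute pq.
1.75 - 7.25i + 6.5j + 4.5k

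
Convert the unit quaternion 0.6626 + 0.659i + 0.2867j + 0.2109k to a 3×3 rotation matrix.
[[0.7466, 0.0984, 0.6579], [0.6574, 0.0425, -0.7524], [-0.102, 0.9942, -0.033]]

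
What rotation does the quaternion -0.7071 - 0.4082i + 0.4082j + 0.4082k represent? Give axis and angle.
axis = (-√3/3, √3/3, √3/3), θ = 3π/2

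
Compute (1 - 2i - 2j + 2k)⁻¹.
0.0769 + 0.1538i + 0.1538j - 0.1538k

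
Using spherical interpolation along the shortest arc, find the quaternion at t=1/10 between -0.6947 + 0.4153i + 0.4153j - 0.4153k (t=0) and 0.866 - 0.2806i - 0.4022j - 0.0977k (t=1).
-0.723 + 0.4072i + 0.4201j - 0.3673k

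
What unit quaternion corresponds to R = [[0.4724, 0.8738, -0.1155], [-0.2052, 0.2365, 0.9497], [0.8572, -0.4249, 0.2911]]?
0.7071 - 0.486i - 0.3439j - 0.3815k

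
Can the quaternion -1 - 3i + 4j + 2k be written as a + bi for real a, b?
No. The quaternion -1 - 3i + 4j + 2k has j-coefficient y = 4 and k-coefficient z = 2, not both zero, so it does not lie in the complex subalgebra spanned by 1 and i.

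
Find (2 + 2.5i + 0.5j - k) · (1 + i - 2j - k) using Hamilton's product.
-0.5 + 2i - 2j - 8.5k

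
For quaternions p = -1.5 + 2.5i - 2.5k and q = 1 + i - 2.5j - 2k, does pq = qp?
No: pq = -9 - 5.25i + 6.25j - 5.75k ≠ -9 + 7.25i + 1.25j + 6.75k = qp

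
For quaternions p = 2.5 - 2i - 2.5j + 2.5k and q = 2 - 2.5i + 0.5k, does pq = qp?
No: pq = -1.25 - 11.5i - 10.25j ≠ -1.25 - 9i + 0.25j + 12.5k = qp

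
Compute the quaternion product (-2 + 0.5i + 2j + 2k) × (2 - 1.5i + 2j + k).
-9.25 + 2i - 3.5j + 6k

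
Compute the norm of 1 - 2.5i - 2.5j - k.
3.808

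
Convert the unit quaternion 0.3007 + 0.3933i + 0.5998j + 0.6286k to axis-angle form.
axis = (0.4124, 0.6289, 0.6591), θ = 145°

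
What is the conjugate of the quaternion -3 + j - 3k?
-3 - j + 3k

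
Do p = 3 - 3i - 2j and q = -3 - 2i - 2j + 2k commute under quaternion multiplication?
No: pq = -19 - i + 6j + 8k ≠ -19 + 7i - 6j + 4k = qp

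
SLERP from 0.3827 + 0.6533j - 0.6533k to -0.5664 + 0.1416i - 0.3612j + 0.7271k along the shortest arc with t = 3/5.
0.5015 - 0.0863i + 0.4869j - 0.7099k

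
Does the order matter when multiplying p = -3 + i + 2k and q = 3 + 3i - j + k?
Yes: pq = -14 - 4i + 8j + 2k ≠ -14 - 8i - 2j + 4k = qp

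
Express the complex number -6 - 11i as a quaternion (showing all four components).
-6 - 11i + 0j + 0k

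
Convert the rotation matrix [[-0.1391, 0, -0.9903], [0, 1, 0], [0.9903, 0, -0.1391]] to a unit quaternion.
0.6561 - 0.7547j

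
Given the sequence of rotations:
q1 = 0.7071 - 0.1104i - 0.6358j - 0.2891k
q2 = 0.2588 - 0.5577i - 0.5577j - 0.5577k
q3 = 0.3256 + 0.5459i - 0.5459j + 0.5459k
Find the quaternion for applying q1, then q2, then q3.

q2 · q1 = -0.3944 - 0.6163i - 0.6586j - 0.1762k
q3 · q2 · q1 = -0.0553 + 0.0397i - 0.2394j - 0.9686k
-0.0553 + 0.0397i - 0.2394j - 0.9686k


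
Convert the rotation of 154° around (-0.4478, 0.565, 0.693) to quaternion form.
0.225 - 0.4363i + 0.5505j + 0.6752k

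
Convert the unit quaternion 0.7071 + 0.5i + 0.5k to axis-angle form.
axis = (√2/2, 0, √2/2), θ = π/2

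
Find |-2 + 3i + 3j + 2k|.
√26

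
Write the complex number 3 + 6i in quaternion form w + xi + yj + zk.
3 + 6i + 0j + 0k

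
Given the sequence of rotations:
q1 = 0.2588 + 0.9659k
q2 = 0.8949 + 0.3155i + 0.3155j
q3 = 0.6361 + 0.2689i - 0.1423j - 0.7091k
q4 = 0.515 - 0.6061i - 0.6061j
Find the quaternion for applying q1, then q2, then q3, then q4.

q2 · q1 = 0.2316 + 0.3864i - 0.2231j + 0.8644k
q3 · q2 · q1 = 0.6246 + 0.0269i - 0.6813j + 0.3806k
q4 · q3 · q2 · q1 = -0.075 - 0.5954i - 0.4988j + 0.6252k
-0.075 - 0.5954i - 0.4988j + 0.6252k


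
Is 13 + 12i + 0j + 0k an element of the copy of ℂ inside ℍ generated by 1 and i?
Yes. The quaternion 13 + 12i has j- and k-coefficients y = z = 0, so it lies in the complex subalgebra spanned by 1 and i.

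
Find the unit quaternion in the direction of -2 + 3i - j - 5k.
-0.3203 + 0.4804i - 0.1601j - 0.8006k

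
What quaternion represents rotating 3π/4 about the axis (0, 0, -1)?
0.3827 - 0.9239k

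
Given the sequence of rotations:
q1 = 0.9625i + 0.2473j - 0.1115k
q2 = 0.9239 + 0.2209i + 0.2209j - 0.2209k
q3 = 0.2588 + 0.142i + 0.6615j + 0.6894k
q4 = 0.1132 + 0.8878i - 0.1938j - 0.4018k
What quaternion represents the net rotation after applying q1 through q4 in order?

q2 · q1 = -0.2919 + 0.9193i + 0.0405j - 0.261k
q3 · q2 · q1 = -0.0529 - 0.0041i + 0.4882j - 0.8711k
q4 · q3 · q2 · q1 = -0.2577 + 0.3175i + 0.8405j + 0.3553k
-0.2577 + 0.3175i + 0.8405j + 0.3553k


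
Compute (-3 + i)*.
-3 - i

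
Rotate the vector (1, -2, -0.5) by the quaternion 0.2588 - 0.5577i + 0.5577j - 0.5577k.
(-0.033, -0.256, 2.277)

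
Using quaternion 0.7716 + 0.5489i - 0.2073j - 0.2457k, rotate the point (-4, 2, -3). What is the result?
(-1.101, 5.216, 0.763)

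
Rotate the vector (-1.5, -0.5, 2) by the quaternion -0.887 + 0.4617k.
(-1.27, 0.942, 2)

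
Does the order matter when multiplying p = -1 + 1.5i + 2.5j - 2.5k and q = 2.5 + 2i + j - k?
Yes: pq = -10.5 + 1.75i + 1.75j - 8.75k ≠ -10.5 + 1.75i + 8.75j - 1.75k = qp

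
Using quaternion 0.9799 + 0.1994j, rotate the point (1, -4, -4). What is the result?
(-0.643, -4, -4.073)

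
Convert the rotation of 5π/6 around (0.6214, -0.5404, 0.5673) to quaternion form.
0.2588 + 0.6002i - 0.522j + 0.548k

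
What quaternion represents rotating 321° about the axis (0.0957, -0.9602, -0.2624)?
-0.9426 + 0.0319i - 0.3205j - 0.0876k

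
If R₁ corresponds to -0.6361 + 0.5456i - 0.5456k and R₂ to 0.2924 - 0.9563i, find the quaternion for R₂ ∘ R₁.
0.3358 + 0.7678i - 0.5218j - 0.1595k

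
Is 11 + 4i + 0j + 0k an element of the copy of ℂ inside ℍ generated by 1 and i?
Yes. The quaternion 11 + 4i has j- and k-coefficients y = z = 0, so it lies in the complex subalgebra spanned by 1 and i.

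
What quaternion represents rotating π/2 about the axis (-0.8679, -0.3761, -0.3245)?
0.7071 - 0.6137i - 0.2659j - 0.2295k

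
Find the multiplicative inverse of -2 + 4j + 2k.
-0.0833 - 0.1667j - 0.0833k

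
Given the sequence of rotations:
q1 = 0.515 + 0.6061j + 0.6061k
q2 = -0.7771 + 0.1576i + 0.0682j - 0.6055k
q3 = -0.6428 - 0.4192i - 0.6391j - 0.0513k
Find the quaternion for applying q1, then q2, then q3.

q2 · q1 = -0.0745 + 0.4895i - 0.5314j - 0.6873k
q3 · q2 · q1 = -0.1218 + 0.1286i + 0.076j + 0.9812k
-0.1218 + 0.1286i + 0.076j + 0.9812k


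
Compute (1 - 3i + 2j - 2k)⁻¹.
0.0556 + 0.1667i - 0.1111j + 0.1111k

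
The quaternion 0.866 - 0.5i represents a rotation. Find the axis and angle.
axis = (-1, 0, 0), θ = π/3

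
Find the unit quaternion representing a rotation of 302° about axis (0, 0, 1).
-0.8746 + 0.4848k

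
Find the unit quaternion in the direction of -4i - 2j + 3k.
-0.7428i - 0.3714j + 0.5571k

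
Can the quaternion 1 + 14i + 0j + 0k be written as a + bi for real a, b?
Yes. The quaternion 1 + 14i has j- and k-coefficients y = z = 0, so it lies in the complex subalgebra spanned by 1 and i.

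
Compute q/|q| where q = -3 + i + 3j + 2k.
-0.6255 + 0.2085i + 0.6255j + 0.417k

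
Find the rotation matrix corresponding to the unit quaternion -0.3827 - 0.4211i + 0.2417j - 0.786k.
[[-0.3524, -0.8052, 0.477], [0.398, -0.5902, -0.7023], [0.847, -0.0576, 0.5285]]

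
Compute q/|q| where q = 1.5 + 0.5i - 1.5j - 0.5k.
0.6708 + 0.2236i - 0.6708j - 0.2236k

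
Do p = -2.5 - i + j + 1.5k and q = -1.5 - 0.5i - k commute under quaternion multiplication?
No: pq = 4.75 + 1.75i - 3.25j + 0.75k ≠ 4.75 + 3.75i + 0.25j - 0.25k = qp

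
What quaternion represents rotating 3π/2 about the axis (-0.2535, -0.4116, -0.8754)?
-0.7071 - 0.1793i - 0.291j - 0.619k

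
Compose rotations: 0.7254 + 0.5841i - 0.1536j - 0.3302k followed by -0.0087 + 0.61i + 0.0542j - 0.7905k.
-0.6153 + 0.2981i - 0.2197j - 0.6959k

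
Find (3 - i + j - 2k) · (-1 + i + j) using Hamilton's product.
-3 + 6i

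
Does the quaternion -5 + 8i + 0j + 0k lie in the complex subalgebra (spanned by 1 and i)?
Yes. The quaternion -5 + 8i has j- and k-coefficients y = z = 0, so it lies in the complex subalgebra spanned by 1 and i.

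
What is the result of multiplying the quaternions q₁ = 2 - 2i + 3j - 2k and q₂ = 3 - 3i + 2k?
4 - 6i + 19j + 7k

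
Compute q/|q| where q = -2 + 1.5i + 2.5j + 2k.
-0.4924 + 0.3693i + 0.6155j + 0.4924k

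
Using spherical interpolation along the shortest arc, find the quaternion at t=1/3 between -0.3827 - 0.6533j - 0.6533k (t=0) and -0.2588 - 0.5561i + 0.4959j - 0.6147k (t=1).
-0.4292 - 0.2531i - 0.3059j - 0.8113k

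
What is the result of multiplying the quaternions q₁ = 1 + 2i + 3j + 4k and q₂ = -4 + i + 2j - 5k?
8 - 30i + 4j - 20k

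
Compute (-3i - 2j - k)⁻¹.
0.2143i + 0.1429j + 0.0714k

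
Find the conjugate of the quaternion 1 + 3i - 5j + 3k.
1 - 3i + 5j - 3k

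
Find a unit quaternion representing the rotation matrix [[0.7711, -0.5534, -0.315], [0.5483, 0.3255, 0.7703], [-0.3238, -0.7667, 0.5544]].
0.8141 - 0.472i + 0.0027j + 0.3383k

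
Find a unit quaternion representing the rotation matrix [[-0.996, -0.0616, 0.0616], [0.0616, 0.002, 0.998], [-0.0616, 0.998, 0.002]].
0.0436 + 0.7064j + 0.7064k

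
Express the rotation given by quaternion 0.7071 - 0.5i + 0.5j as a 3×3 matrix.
[[0.5, -0.5, 0.7071], [-0.5, 0.5, 0.7071], [-0.7071, -0.7071, 0]]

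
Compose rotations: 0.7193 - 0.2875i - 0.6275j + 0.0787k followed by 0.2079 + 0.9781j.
0.7633 + 0.0172i + 0.5731j + 0.2976k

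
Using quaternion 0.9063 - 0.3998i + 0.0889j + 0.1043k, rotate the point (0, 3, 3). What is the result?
(-0.547, 4.205, -0.125)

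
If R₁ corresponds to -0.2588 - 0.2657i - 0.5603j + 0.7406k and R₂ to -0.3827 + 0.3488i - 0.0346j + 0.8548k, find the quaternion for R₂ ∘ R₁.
-0.4607 + 0.4647i - 0.2621j - 0.7093k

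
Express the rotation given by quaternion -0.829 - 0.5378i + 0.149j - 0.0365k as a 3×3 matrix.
[[0.9529, -0.2208, -0.2078], [-0.0997, 0.4189, -0.9025], [0.2863, 0.8808, 0.3771]]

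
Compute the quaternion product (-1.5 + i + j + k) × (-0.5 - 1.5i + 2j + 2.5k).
-2.25 + 2.25i - 7.5j - 0.75k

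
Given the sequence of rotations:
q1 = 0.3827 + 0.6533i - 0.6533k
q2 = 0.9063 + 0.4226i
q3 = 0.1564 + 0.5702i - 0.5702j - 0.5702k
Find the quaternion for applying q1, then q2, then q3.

q2 · q1 = 0.0708 + 0.7538i + 0.2761j - 0.5921k
q3 · q2 · q1 = -0.5989 + 0.6533i - 0.0894j + 0.4543k
-0.5989 + 0.6533i - 0.0894j + 0.4543k
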